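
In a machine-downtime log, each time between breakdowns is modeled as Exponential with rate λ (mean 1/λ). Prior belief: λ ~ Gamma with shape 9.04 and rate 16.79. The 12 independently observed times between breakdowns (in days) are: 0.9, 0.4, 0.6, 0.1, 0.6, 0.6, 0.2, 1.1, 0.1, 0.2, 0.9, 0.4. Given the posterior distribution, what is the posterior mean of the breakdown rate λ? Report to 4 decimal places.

With a Gamma(shape α, rate β) prior on the exponential rate λ, the posterior after n observations with total T = Σxᵢ is Gamma(α+n, β+T).
Sum of observations T = 6.1 days; n = 12.
Posterior: Gamma(9.04+12, 16.79+6.1) = Gamma(21.04, 22.89).
Posterior mean of λ = α/β = 21.04/22.89 = 0.9192.

0.9192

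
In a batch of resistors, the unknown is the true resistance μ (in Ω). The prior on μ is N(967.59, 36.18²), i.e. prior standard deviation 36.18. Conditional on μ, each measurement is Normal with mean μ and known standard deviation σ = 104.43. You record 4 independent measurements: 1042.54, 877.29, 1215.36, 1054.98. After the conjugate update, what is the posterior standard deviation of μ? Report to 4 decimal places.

For Normal data with known variance σ², a Normal(μ₀, σ₀²) prior on μ is conjugate. Posterior precision = 1/σ₀² + n/σ²; posterior mean is the precision-weighted average of μ₀ and x̄.
σ₀² = 36.18² = 1308.9924, σ² = 104.43² = 10905.6249; σ² + n·σ₀² = 10905.6249 + 4·1308.9924 = 16141.5945.
Posterior precision = 1/σ₀² + n/σ² = 1/1308.9924 + 4/10905.6249 = (σ² + n·σ₀²)/(σ₀²σ²) = 16141.5945/(1308.9924·10905.6249); posterior variance σₙ² = σ₀²σ²/(σ² + n·σ₀²) = 1308.9924·10905.6249/16141.5945 = 884.384756.
Posterior SD = √σₙ² = √(1308.9924·10905.6249/16141.5945) = 29.7386.

29.7386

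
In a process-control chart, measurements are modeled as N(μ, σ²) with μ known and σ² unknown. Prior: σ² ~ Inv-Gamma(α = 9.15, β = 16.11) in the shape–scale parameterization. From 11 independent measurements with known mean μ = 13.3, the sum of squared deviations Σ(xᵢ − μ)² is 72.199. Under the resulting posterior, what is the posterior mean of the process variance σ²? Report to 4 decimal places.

With known mean μ and an Inverse-Gamma(α, β) prior on σ², the Normal likelihood is conjugate: posterior is Inv-Gamma(α + n/2, β + Σ(xᵢ−μ)²/2).
Posterior: Inv-Gamma(9.15 + 11/2, 16.11 + 72.199/2) = Inv-Gamma(14.65, 52.2095).
E[σ²|data] = β/(α−1) = 52.2095/13.65 = 3.8249.

3.8249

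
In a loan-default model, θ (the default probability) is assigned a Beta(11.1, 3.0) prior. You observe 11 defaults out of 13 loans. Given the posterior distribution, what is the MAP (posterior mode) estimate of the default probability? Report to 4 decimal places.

The Beta prior is conjugate to a Binomial/Bernoulli likelihood; the update adds successes to α and failures to β.
Posterior: Beta(α+k, β+n−k) = Beta(11.1+11, 3.0+2) = Beta(22.1, 5.0).
Mode of Beta(a,b) for a,b>1 is (a−1)/(a+b−2) = 21.1/25.1 = 0.8406.

0.8406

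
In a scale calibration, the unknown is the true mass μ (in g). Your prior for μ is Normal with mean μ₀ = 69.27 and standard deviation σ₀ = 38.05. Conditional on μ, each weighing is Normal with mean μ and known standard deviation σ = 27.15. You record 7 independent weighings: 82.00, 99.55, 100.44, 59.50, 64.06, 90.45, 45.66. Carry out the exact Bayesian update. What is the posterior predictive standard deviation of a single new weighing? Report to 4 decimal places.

28.9013

For Normal data with known variance σ², a Normal(μ₀, σ₀²) prior on μ is conjugate. Posterior precision = 1/σ₀² + n/σ²; posterior mean is the precision-weighted average of μ₀ and x̄.
σ₀² = 38.05² = 1447.8025, σ² = 27.15² = 737.1225; σ² + n·σ₀² = 737.1225 + 7·1447.8025 = 10871.74.
Posterior precision = 1/σ₀² + n/σ² = 1/1447.8025 + 7/737.1225 = (σ² + n·σ₀²)/(σ₀²σ²) = 10871.74/(1447.8025·737.1225); posterior variance σₙ² = σ₀²σ²/(σ² + n·σ₀²) = 1447.8025·737.1225/10871.74 = 98.163477.
Predictive variance for one new observation = σₙ² + σ² = 1447.8025·737.1225/10871.74 + 737.1225 = σ²·(σ₀² + 10871.74)/10871.74 = 737.1225·12319.5425/10871.74 = 835.285977; SD = √(737.1225·12319.5425/10871.74) = 28.9013.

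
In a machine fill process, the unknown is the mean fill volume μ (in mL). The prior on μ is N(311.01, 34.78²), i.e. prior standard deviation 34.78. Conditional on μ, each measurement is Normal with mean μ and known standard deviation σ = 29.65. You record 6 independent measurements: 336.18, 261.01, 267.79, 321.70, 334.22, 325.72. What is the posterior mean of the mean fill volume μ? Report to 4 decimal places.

For Normal data with known variance σ², a Normal(μ₀, σ₀²) prior on μ is conjugate. Posterior precision = 1/σ₀² + n/σ²; posterior mean is the precision-weighted average of μ₀ and x̄.
Σxᵢ = 336.18 + 261.01 + 267.79 + 321.70 + 334.22 + 325.72 = 1846.62, so n·x̄ = 1846.62.
σ₀² = 34.78² = 1209.6484, σ² = 29.65² = 879.1225; σ² + n·σ₀² = 879.1225 + 6·1209.6484 = 8137.0129.
Posterior mean = (μ₀/σ₀² + n·x̄/σ²)/(1/σ₀² + n/σ²) = (σ²·μ₀ + σ₀²·n·x̄)/(σ² + n·σ₀²) = (879.1225·311.01 + 1209.6484·1846.62)/8137.0129 = 2507176.817133/8137.0129 = 308.1200.

308.1200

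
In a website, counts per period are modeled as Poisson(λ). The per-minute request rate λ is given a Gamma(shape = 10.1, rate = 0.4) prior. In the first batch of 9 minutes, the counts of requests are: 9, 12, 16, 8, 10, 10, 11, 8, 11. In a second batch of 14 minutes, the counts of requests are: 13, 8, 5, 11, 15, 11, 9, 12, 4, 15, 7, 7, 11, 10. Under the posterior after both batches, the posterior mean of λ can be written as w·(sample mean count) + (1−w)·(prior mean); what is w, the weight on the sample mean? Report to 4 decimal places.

With a Gamma(shape α, rate β) prior, the Poisson likelihood is conjugate: the posterior is Gamma(α + ΣXᵢ, β + n).
Total number of minutes: n = 9 + 14 = 23.
Posterior mean = (α₀+S)/(β₀+n) = [n/(β₀+n)]·(S/n) + [β₀/(β₀+n)]·(α₀/β₀), so only n and β₀ enter the weight.
Weight on data w = n/(β₀+n) = 23/(0.4+23) = 23/23.4 = 0.9829.

0.9829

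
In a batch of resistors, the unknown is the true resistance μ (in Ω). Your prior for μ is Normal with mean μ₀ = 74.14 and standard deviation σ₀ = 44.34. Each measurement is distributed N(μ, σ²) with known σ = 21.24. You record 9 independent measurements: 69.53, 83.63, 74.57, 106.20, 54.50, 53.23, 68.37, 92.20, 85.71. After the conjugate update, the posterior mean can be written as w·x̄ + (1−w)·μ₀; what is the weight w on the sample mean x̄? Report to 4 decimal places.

For Normal data with known variance σ², a Normal(μ₀, σ₀²) prior on μ is conjugate. Posterior precision = 1/σ₀² + n/σ²; posterior mean is the precision-weighted average of μ₀ and x̄.
σ₀² = 44.34² = 1966.0356, σ² = 21.24² = 451.1376. Prior precision 1/σ₀² = 1/1966.0356; data precision n/σ² = 9/451.1376.
w = (n/σ²)/(1/σ₀² + n/σ²) = n·σ₀²/(σ² + n·σ₀²) = 9·1966.0356/(451.1376 + 9·1966.0356) = 17694.3204/18145.458 = 0.9751.

0.9751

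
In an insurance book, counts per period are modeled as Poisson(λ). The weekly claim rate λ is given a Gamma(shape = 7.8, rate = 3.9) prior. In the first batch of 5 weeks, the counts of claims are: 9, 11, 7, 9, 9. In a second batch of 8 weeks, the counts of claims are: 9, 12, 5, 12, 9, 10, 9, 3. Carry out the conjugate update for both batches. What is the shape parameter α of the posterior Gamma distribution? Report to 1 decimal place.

With a Gamma(shape α, rate β) prior, the Poisson likelihood is conjugate: the posterior is Gamma(α + ΣXᵢ, β + n).
Batch 1: sum of counts S = 45 over n = 5 weeks.
After batch 1: Gamma(α+S, β+n) = Gamma(7.8+45, 3.9+5) = Gamma(52.8, 8.9).
Batch 2: sum of counts S = 69 over n = 8 weeks.
After batch 2: Gamma(α+S, β+n) = Gamma(52.8+69, 8.9+8) = Gamma(121.8, 16.9).
Posterior α = 121.8.

121.8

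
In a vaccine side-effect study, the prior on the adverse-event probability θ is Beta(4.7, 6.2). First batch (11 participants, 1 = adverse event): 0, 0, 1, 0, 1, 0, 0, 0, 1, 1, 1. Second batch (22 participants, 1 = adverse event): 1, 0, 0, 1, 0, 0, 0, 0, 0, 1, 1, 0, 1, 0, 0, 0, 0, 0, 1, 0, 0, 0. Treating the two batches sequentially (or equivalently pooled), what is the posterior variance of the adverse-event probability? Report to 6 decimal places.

The Beta prior is conjugate to a Binomial/Bernoulli likelihood; the update adds successes to α and failures to β.
After batch 1: Beta(4.7+5, 6.2+6) = Beta(9.7, 12.2).
After batch 2: Beta(9.7+6, 12.2+16) = Beta(15.7, 28.2).
Var = αβ/((α+β)²(α+β+1)) = 15.7·28.2/(43.9²·44.9) = 0.005117.

0.005117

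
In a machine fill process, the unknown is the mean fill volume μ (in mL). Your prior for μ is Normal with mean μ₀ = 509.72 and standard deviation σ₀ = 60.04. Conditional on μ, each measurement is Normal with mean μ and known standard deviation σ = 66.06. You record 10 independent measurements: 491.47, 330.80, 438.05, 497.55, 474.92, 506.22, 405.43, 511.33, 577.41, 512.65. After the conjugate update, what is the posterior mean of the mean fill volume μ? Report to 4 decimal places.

478.3773

For Normal data with known variance σ², a Normal(μ₀, σ₀²) prior on μ is conjugate. Posterior precision = 1/σ₀² + n/σ²; posterior mean is the precision-weighted average of μ₀ and x̄.
Σxᵢ = 491.47 + 330.80 + 438.05 + 497.55 + 474.92 + 506.22 + 405.43 + 511.33 + 577.41 + 512.65 = 4745.83, so n·x̄ = 4745.83.
σ₀² = 60.04² = 3604.8016, σ² = 66.06² = 4363.9236; σ² + n·σ₀² = 4363.9236 + 10·3604.8016 = 40411.9396.
Posterior mean = (μ₀/σ₀² + n·x̄/σ²)/(1/σ₀² + n/σ²) = (σ²·μ₀ + σ₀²·n·x̄)/(σ² + n·σ₀²) = (4363.9236·509.72 + 3604.8016·4745.83)/40411.9396 = 19332154.71472/40411.9396 = 478.3773.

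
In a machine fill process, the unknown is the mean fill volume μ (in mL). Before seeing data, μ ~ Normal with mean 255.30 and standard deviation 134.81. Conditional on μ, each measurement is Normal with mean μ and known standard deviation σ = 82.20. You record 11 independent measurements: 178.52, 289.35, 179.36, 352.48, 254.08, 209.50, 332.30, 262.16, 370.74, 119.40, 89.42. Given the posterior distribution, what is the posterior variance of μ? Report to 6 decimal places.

For Normal data with known variance σ², a Normal(μ₀, σ₀²) prior on μ is conjugate. Posterior precision = 1/σ₀² + n/σ²; posterior mean is the precision-weighted average of μ₀ and x̄.
σ₀² = 134.81² = 18173.7361, σ² = 82.20² = 6756.84; σ² + n·σ₀² = 6756.84 + 11·18173.7361 = 206667.9371.
Posterior precision = 1/σ₀² + n/σ² = 1/18173.7361 + 11/6756.84 = (σ² + n·σ₀²)/(σ₀²σ²) = 206667.9371/(18173.7361·6756.84); posterior variance σₙ² = σ₀²σ²/(σ² + n·σ₀²) = 18173.7361·6756.84/206667.9371 = 594.175510.

594.175510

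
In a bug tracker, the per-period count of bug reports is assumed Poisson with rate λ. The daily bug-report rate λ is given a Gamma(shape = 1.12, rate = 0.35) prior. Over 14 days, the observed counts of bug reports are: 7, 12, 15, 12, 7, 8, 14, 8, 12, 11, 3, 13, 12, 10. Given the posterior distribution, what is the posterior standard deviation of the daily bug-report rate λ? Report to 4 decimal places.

With a Gamma(shape α, rate β) prior, the Poisson likelihood is conjugate: the posterior is Gamma(α + ΣXᵢ, β + n).
Sum of counts S = 144 over n = 14 days.
Posterior: Gamma(α+S, β+n) = Gamma(1.12+144, 0.35+14) = Gamma(145.12, 14.35).
SD = √α/β = √145.12/14.35 = 0.8395.

0.8395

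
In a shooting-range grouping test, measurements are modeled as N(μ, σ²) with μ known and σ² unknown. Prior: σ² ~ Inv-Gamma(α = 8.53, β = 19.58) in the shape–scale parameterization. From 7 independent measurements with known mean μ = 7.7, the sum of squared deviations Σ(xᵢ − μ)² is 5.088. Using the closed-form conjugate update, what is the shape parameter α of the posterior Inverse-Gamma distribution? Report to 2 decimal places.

With known mean μ and an Inverse-Gamma(α, β) prior on σ², the Normal likelihood is conjugate: posterior is Inv-Gamma(α + n/2, β + Σ(xᵢ−μ)²/2).
Posterior: Inv-Gamma(8.53 + 7/2, 19.58 + 5.088/2) = Inv-Gamma(12.03, 22.1240).
Posterior α = 12.03.

12.03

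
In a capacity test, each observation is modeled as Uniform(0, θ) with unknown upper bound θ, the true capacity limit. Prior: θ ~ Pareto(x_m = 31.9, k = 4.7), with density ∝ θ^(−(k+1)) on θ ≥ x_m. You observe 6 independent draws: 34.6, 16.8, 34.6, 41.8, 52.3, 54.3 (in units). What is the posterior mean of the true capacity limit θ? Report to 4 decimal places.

A Pareto(scale x_m, shape k) prior on the upper bound θ of Uniform(0, θ) is conjugate: posterior is Pareto(max(x_m, max xᵢ), k + n).
Sample maximum = 54.3; prior scale x_m = 31.9 → posterior scale = max = 54.3.
Posterior shape = 4.7 + 6 = 10.7.
E[θ|data] = k·x_m/(k−1) = 10.7·54.3/9.7 = 59.8979.

59.8979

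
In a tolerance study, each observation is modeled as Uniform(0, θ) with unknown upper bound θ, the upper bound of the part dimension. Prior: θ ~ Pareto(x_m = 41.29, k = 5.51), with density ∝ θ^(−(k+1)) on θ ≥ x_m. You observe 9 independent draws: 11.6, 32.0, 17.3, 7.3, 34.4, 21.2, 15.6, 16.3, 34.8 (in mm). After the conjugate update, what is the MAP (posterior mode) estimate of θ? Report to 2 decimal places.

A Pareto(scale x_m, shape k) prior on the upper bound θ of Uniform(0, θ) is conjugate: posterior is Pareto(max(x_m, max xᵢ), k + n).
Sample maximum = 34.8; prior scale x_m = 41.29 → posterior scale = max = 41.29.
Posterior shape = 5.51 + 9 = 14.51.
The Pareto density is decreasing on [x_m, ∞), so the mode is x_m = 41.29.

41.29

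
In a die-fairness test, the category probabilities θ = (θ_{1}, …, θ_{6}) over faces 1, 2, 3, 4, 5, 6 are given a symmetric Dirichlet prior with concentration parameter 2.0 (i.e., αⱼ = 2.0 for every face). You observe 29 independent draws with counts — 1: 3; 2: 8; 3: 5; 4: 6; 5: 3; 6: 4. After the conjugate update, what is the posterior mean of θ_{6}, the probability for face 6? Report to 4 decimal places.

0.1463

The Dirichlet prior is conjugate to the Multinomial likelihood: each posterior αⱼ = prior αⱼ + observed count nⱼ.
Posterior concentration: (5.0, 10.0, 7.0, 8.0, 5.0, 6.0), total = 41.0.
E[θ_{6}|data] = α_{6}/Σα = 6.0/41.0 = 0.1463.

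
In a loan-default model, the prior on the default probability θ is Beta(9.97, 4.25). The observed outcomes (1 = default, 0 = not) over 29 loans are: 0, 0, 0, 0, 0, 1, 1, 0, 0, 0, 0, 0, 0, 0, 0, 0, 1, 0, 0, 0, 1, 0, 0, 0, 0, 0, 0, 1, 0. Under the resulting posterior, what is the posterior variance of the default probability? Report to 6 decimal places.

The Beta prior is conjugate to a Binomial/Bernoulli likelihood; the update adds successes to α and failures to β.
Posterior: Beta(α+k, β+n−k) = Beta(9.97+5, 4.25+24) = Beta(14.97, 28.25).
Var = αβ/((α+β)²(α+β+1)) = 14.97·28.25/(43.22²·44.22) = 0.005120.

0.005120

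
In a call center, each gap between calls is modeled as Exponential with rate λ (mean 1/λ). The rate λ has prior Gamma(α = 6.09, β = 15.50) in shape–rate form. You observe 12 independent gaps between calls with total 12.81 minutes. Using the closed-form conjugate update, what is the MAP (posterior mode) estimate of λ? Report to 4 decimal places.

With a Gamma(shape α, rate β) prior on the exponential rate λ, the posterior after n observations with total T = Σxᵢ is Gamma(α+n, β+T).
Posterior: Gamma(6.09+12, 15.50+12.81) = Gamma(18.09, 28.31).
Mode = (α−1)/β = 0.6037.

0.6037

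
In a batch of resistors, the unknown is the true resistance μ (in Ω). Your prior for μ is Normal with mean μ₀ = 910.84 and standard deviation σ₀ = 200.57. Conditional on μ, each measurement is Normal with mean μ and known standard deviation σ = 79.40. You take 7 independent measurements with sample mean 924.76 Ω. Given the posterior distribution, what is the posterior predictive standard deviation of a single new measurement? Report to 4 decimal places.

84.7659

For Normal data with known variance σ², a Normal(μ₀, σ₀²) prior on μ is conjugate. Posterior precision = 1/σ₀² + n/σ²; posterior mean is the precision-weighted average of μ₀ and x̄.
σ₀² = 200.57² = 40228.3249, σ² = 79.40² = 6304.36; σ² + n·σ₀² = 6304.36 + 7·40228.3249 = 287902.6343.
Posterior precision = 1/σ₀² + n/σ² = 1/40228.3249 + 7/6304.36 = (σ² + n·σ₀²)/(σ₀²σ²) = 287902.6343/(40228.3249·6304.36); posterior variance σₙ² = σ₀²σ²/(σ² + n·σ₀²) = 40228.3249·6304.36/287902.6343 = 880.901430.
Predictive variance for one new observation = σₙ² + σ² = 40228.3249·6304.36/287902.6343 + 6304.36 = σ²·(σ₀² + 287902.6343)/287902.6343 = 6304.36·328130.9592/287902.6343 = 7185.261430; SD = √(6304.36·328130.9592/287902.6343) = 84.7659.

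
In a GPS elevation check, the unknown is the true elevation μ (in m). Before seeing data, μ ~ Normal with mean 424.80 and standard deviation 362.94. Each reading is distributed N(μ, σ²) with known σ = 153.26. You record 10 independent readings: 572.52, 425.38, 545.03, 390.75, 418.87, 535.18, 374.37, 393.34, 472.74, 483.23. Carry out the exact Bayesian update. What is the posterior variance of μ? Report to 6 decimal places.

2307.712771

For Normal data with known variance σ², a Normal(μ₀, σ₀²) prior on μ is conjugate. Posterior precision = 1/σ₀² + n/σ²; posterior mean is the precision-weighted average of μ₀ and x̄.
σ₀² = 362.94² = 131725.4436, σ² = 153.26² = 23488.6276; σ² + n·σ₀² = 23488.6276 + 10·131725.4436 = 1340743.0636.
Posterior precision = 1/σ₀² + n/σ² = 1/131725.4436 + 10/23488.6276 = (σ² + n·σ₀²)/(σ₀²σ²) = 1340743.0636/(131725.4436·23488.6276); posterior variance σₙ² = σ₀²σ²/(σ² + n·σ₀²) = 131725.4436·23488.6276/1340743.0636 = 2307.712771.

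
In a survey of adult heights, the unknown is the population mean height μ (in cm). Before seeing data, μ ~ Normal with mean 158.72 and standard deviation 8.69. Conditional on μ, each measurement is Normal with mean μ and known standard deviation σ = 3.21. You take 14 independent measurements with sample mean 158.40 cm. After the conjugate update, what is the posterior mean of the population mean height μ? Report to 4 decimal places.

For Normal data with known variance σ², a Normal(μ₀, σ₀²) prior on μ is conjugate. Posterior precision = 1/σ₀² + n/σ²; posterior mean is the precision-weighted average of μ₀ and x̄.
n·x̄ = 14·158.40 = 2217.6.
σ₀² = 8.69² = 75.5161, σ² = 3.21² = 10.3041; σ² + n·σ₀² = 10.3041 + 14·75.5161 = 1067.5295.
Posterior mean = (μ₀/σ₀² + n·x̄/σ²)/(1/σ₀² + n/σ²) = (σ²·μ₀ + σ₀²·n·x̄)/(σ² + n·σ₀²) = (10.3041·158.72 + 75.5161·2217.6)/1067.5295 = 169099.970112/1067.5295 = 158.4031.

158.4031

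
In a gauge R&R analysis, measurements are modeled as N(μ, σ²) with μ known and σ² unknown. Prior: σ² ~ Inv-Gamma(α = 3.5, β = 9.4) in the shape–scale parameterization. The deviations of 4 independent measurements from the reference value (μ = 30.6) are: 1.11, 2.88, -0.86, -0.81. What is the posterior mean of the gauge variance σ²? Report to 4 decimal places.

3.3025

With known mean μ and an Inverse-Gamma(α, β) prior on σ², the Normal likelihood is conjugate: posterior is Inv-Gamma(α + n/2, β + Σ(xᵢ−μ)²/2).
Σ(xᵢ−μ)² = (1.11)² + (2.88)² + (-0.86)² + (-0.81)² = 10.9222.
Posterior: Inv-Gamma(3.5 + 4/2, 9.4 + 10.9222/2) = Inv-Gamma(5.50, 14.86110).
E[σ²|data] = β/(α−1) = 14.86110/4.50 = 3.3025.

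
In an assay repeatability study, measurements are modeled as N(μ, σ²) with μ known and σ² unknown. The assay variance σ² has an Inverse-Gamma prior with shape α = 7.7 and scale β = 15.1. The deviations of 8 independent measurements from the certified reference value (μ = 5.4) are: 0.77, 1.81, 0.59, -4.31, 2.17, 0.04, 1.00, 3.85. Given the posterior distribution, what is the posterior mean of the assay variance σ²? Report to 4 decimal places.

3.4358

With known mean μ and an Inverse-Gamma(α, β) prior on σ², the Normal likelihood is conjugate: posterior is Inv-Gamma(α + n/2, β + Σ(xᵢ−μ)²/2).
Σ(xᵢ−μ)² = (0.77)² + (1.81)² + (0.59)² + (-4.31)² + (2.17)² + (0.04)² + (1.00)² + (3.85)² = 43.3262.
Posterior: Inv-Gamma(7.7 + 8/2, 15.1 + 43.3262/2) = Inv-Gamma(11.70, 36.76310).
E[σ²|data] = β/(α−1) = 36.76310/10.70 = 3.4358.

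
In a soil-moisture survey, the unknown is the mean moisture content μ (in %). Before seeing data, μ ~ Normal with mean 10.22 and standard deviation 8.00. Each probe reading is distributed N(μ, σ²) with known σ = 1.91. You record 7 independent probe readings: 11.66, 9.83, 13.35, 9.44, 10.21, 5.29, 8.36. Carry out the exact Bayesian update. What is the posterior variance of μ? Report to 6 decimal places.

For Normal data with known variance σ², a Normal(μ₀, σ₀²) prior on μ is conjugate. Posterior precision = 1/σ₀² + n/σ²; posterior mean is the precision-weighted average of μ₀ and x̄.
σ₀² = 8.00² = 64, σ² = 1.91² = 3.6481; σ² + n·σ₀² = 3.6481 + 7·64 = 451.6481.
Posterior precision = 1/σ₀² + n/σ² = 1/64 + 7/3.6481 = (σ² + n·σ₀²)/(σ₀²σ²) = 451.6481/(64·3.6481); posterior variance σₙ² = σ₀²σ²/(σ² + n·σ₀²) = 64·3.6481/451.6481 = 0.516948.

0.516948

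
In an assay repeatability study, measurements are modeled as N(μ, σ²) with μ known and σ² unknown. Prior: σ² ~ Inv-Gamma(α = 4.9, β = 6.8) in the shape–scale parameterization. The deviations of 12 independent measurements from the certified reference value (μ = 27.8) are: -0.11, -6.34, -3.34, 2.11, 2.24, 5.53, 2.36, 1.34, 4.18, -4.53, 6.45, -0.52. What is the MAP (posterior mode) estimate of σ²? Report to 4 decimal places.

With known mean μ and an Inverse-Gamma(α, β) prior on σ², the Normal likelihood is conjugate: posterior is Inv-Gamma(α + n/2, β + Σ(xᵢ−μ)²/2).
Σ(xᵢ−μ)² = (-0.11)² + (-6.34)² + (-3.34)² + (2.11)² + (2.24)² + (5.53)² + (2.36)² + (1.34)² + (4.18)² + (-4.53)² + (6.45)² + (-0.52)² = 178.6453.
Posterior: Inv-Gamma(4.9 + 12/2, 6.8 + 178.6453/2) = Inv-Gamma(10.90, 96.12265).
Mode = β/(α+1) = 96.12265/11.90 = 8.0775.

8.0775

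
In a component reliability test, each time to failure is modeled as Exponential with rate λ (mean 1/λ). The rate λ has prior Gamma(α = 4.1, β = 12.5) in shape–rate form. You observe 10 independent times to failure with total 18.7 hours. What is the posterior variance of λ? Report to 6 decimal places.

0.014485

With a Gamma(shape α, rate β) prior on the exponential rate λ, the posterior after n observations with total T = Σxᵢ is Gamma(α+n, β+T).
Posterior: Gamma(4.1+10, 12.5+18.7) = Gamma(14.1, 31.2).
Var = α/β² = 0.014485.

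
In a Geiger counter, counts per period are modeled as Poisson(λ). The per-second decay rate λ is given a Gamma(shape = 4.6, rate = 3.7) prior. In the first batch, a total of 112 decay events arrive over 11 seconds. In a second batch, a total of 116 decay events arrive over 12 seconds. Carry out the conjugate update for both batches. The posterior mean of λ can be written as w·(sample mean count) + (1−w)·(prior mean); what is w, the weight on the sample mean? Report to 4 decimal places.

With a Gamma(shape α, rate β) prior, the Poisson likelihood is conjugate: the posterior is Gamma(α + ΣXᵢ, β + n).
Total number of seconds: n = 11 + 12 = 23.
Posterior mean = (α₀+S)/(β₀+n) = [n/(β₀+n)]·(S/n) + [β₀/(β₀+n)]·(α₀/β₀), so only n and β₀ enter the weight.
Weight on data w = n/(β₀+n) = 23/(3.7+23) = 23/26.7 = 0.8614.

0.8614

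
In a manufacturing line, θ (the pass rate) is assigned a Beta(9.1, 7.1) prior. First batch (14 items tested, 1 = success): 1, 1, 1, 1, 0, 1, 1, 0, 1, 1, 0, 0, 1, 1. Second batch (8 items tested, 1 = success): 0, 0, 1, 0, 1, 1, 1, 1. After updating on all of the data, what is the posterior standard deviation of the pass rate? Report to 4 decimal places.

The Beta prior is conjugate to a Binomial/Bernoulli likelihood; the update adds successes to α and failures to β.
After batch 1: Beta(9.1+10, 7.1+4) = Beta(19.1, 11.1).
After batch 2: Beta(19.1+5, 11.1+3) = Beta(24.1, 14.1).
Var = αβ/((α+β)²(α+β+1)) = 24.1·14.1/(38.2²·39.2) = 0.00594050; SD = √0.00594050 = 0.0771.

0.0771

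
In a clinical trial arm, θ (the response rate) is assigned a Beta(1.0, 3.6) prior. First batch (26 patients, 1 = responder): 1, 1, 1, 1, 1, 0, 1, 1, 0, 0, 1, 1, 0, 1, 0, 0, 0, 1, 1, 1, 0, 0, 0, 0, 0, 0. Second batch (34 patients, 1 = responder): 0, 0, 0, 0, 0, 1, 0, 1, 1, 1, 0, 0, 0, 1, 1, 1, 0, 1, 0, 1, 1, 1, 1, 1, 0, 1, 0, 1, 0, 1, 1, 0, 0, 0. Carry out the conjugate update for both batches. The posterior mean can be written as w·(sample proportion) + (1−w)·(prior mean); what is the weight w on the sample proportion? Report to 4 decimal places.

0.9288

The Beta prior is conjugate to a Binomial/Bernoulli likelihood; the update adds successes to α and failures to β.
Total number of patients: n = 26 + 34 = 60.
Posterior mean = (α₀+k)/(α₀+β₀+n) = [n/(α₀+β₀+n)]·(k/n) + [(α₀+β₀)/(α₀+β₀+n)]·α₀/(α₀+β₀), so only n and the prior enter the weight.
The weight on the data is w = n/(α₀+β₀+n) = 60/(1.0+3.6+60) = 60/64.6 = 0.9288.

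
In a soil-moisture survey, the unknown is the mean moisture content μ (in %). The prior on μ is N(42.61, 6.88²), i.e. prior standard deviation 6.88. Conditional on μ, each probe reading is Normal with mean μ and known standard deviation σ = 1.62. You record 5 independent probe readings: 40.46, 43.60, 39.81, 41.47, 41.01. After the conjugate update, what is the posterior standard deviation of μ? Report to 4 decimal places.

For Normal data with known variance σ², a Normal(μ₀, σ₀²) prior on μ is conjugate. Posterior precision = 1/σ₀² + n/σ²; posterior mean is the precision-weighted average of μ₀ and x̄.
σ₀² = 6.88² = 47.3344, σ² = 1.62² = 2.6244; σ² + n·σ₀² = 2.6244 + 5·47.3344 = 239.2964.
Posterior precision = 1/σ₀² + n/σ² = 1/47.3344 + 5/2.6244 = (σ² + n·σ₀²)/(σ₀²σ²) = 239.2964/(47.3344·2.6244); posterior variance σₙ² = σ₀²σ²/(σ² + n·σ₀²) = 47.3344·2.6244/239.2964 = 0.519124.
Posterior SD = √σₙ² = √(47.3344·2.6244/239.2964) = 0.7205.

0.7205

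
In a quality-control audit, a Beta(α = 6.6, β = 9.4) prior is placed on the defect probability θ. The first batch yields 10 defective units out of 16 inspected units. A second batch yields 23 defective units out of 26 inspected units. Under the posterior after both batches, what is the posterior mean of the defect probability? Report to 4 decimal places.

The Beta prior is conjugate to a Binomial/Bernoulli likelihood; the update adds successes to α and failures to β.
After batch 1: Beta(6.6+10, 9.4+6) = Beta(16.6, 15.4).
After batch 2: Beta(16.6+23, 15.4+3) = Beta(39.6, 18.4).
Posterior mean = α/(α+β) = 39.6/58.0 = 0.6828.

0.6828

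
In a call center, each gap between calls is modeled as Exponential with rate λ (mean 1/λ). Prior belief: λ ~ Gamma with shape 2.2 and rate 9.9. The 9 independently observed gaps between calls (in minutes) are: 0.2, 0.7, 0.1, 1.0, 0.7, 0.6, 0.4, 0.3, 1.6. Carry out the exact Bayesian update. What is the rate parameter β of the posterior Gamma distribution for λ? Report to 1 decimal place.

With a Gamma(shape α, rate β) prior on the exponential rate λ, the posterior after n observations with total T = Σxᵢ is Gamma(α+n, β+T).
Sum of observations T = 5.6 minutes; n = 9.
Posterior: Gamma(2.2+9, 9.9+5.6) = Gamma(11.2, 15.5).
Posterior β = 15.5.

15.5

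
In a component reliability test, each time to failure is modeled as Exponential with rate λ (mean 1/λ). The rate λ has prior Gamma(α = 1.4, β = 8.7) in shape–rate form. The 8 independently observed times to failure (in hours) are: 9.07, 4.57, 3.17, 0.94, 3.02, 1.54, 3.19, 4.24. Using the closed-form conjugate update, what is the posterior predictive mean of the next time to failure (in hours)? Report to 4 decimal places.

With a Gamma(shape α, rate β) prior on the exponential rate λ, the posterior after n observations with total T = Σxᵢ is Gamma(α+n, β+T).
Sum of observations T = 29.74 hours; n = 8.
Posterior: Gamma(1.4+8, 8.7+29.74) = Gamma(9.4, 38.44).
The predictive distribution for the next observation is Lomax; its mean is β/(α−1) = 38.44/8.4 = 4.5762.

4.5762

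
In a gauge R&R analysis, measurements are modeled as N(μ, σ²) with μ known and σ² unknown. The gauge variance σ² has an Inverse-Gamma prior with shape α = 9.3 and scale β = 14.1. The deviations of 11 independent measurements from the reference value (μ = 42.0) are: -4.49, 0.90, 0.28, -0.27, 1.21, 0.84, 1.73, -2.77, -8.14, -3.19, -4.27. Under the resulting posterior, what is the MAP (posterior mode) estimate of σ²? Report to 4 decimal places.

With known mean μ and an Inverse-Gamma(α, β) prior on σ², the Normal likelihood is conjugate: posterior is Inv-Gamma(α + n/2, β + Σ(xᵢ−μ)²/2).
Σ(xᵢ−μ)² = (-4.49)² + (0.90)² + (0.28)² + (-0.27)² + (1.21)² + (0.84)² + (1.73)² + (-2.77)² + (-8.14)² + (-3.19)² + (-4.27)² = 128.6255.
Posterior: Inv-Gamma(9.3 + 11/2, 14.1 + 128.6255/2) = Inv-Gamma(14.80, 78.41275).
Mode = β/(α+1) = 78.41275/15.80 = 4.9628.

4.9628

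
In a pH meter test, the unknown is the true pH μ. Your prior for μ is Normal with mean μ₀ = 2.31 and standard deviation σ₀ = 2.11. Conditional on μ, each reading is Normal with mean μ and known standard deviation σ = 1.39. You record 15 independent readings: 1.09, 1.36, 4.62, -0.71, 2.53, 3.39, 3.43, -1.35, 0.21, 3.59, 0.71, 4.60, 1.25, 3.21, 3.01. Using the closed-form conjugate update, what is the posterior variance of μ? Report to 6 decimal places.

0.125185

For Normal data with known variance σ², a Normal(μ₀, σ₀²) prior on μ is conjugate. Posterior precision = 1/σ₀² + n/σ²; posterior mean is the precision-weighted average of μ₀ and x̄.
σ₀² = 2.11² = 4.4521, σ² = 1.39² = 1.9321; σ² + n·σ₀² = 1.9321 + 15·4.4521 = 68.7136.
Posterior precision = 1/σ₀² + n/σ² = 1/4.4521 + 15/1.9321 = (σ² + n·σ₀²)/(σ₀²σ²) = 68.7136/(4.4521·1.9321); posterior variance σₙ² = σ₀²σ²/(σ² + n·σ₀²) = 4.4521·1.9321/68.7136 = 0.125185.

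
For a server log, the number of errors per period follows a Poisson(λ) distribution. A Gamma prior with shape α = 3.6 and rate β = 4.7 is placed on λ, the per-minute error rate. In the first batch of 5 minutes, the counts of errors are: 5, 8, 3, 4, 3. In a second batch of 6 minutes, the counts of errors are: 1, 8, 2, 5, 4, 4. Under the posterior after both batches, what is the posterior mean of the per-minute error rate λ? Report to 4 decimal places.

With a Gamma(shape α, rate β) prior, the Poisson likelihood is conjugate: the posterior is Gamma(α + ΣXᵢ, β + n).
Batch 1: sum of counts S = 23 over n = 5 minutes.
After batch 1: Gamma(α+S, β+n) = Gamma(3.6+23, 4.7+5) = Gamma(26.6, 9.7).
Batch 2: sum of counts S = 24 over n = 6 minutes.
After batch 2: Gamma(α+S, β+n) = Gamma(26.6+24, 9.7+6) = Gamma(50.6, 15.7).
Posterior mean = α/β = 50.6/15.7 = 3.2229.

3.2229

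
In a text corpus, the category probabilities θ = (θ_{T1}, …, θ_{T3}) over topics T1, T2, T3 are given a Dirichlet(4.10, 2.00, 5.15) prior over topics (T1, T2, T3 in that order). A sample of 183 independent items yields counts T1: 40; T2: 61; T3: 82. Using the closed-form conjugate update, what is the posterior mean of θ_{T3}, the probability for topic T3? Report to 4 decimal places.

0.4486

The Dirichlet prior is conjugate to the Multinomial likelihood: each posterior αⱼ = prior αⱼ + observed count nⱼ.
Posterior concentration: (44.10, 63.00, 87.15), total = 194.25.
E[θ_{T3}|data] = α_{T3}/Σα = 87.15/194.25 = 0.4486.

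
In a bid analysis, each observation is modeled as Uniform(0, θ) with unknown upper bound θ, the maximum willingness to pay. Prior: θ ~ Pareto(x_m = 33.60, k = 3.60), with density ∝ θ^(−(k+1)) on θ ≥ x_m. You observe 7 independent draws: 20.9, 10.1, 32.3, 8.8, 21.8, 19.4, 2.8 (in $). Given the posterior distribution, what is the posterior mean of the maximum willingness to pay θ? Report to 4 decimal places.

A Pareto(scale x_m, shape k) prior on the upper bound θ of Uniform(0, θ) is conjugate: posterior is Pareto(max(x_m, max xᵢ), k + n).
Sample maximum = 32.3; prior scale x_m = 33.60 → posterior scale = max = 33.60.
Posterior shape = 3.60 + 7 = 10.60.
E[θ|data] = k·x_m/(k−1) = 10.60·33.60/9.60 = 37.1000.

37.1000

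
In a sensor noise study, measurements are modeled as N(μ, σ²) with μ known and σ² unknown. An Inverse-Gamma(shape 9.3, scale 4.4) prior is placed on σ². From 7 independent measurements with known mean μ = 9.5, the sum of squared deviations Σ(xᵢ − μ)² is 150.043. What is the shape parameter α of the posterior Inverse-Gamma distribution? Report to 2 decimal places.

With known mean μ and an Inverse-Gamma(α, β) prior on σ², the Normal likelihood is conjugate: posterior is Inv-Gamma(α + n/2, β + Σ(xᵢ−μ)²/2).
Posterior: Inv-Gamma(9.3 + 7/2, 4.4 + 150.043/2) = Inv-Gamma(12.80, 79.4215).
Posterior α = 12.80.

12.80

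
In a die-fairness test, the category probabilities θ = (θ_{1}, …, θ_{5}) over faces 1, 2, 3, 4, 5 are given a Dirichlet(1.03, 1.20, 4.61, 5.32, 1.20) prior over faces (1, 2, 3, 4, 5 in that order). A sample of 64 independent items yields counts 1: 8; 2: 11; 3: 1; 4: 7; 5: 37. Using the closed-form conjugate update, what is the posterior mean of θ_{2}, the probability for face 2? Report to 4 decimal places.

The Dirichlet prior is conjugate to the Multinomial likelihood: each posterior αⱼ = prior αⱼ + observed count nⱼ.
Posterior concentration: (9.03, 12.20, 5.61, 12.32, 38.20), total = 77.36.
E[θ_{2}|data] = α_{2}/Σα = 12.20/77.36 = 0.1577.

0.1577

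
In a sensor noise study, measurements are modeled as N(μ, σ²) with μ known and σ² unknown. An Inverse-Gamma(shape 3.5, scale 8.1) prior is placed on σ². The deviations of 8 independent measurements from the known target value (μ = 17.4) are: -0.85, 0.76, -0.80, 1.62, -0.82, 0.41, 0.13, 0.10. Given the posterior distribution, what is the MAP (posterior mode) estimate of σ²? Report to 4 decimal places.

1.2725

With known mean μ and an Inverse-Gamma(α, β) prior on σ², the Normal likelihood is conjugate: posterior is Inv-Gamma(α + n/2, β + Σ(xᵢ−μ)²/2).
Σ(xᵢ−μ)² = (-0.85)² + (0.76)² + (-0.80)² + (1.62)² + (-0.82)² + (0.41)² + (0.13)² + (0.10)² = 5.4319.
Posterior: Inv-Gamma(3.5 + 8/2, 8.1 + 5.4319/2) = Inv-Gamma(7.50, 10.81595).
Mode = β/(α+1) = 10.81595/8.50 = 1.2725.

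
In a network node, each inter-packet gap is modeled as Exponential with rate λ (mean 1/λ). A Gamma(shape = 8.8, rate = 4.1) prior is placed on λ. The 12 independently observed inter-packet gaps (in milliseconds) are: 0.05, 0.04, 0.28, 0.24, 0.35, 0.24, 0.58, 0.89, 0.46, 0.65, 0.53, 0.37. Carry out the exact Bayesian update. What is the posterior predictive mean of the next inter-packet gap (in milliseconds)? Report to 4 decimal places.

0.4434

With a Gamma(shape α, rate β) prior on the exponential rate λ, the posterior after n observations with total T = Σxᵢ is Gamma(α+n, β+T).
Sum of observations T = 4.68 milliseconds; n = 12.
Posterior: Gamma(8.8+12, 4.1+4.68) = Gamma(20.8, 8.78).
The predictive distribution for the next observation is Lomax; its mean is β/(α−1) = 8.78/19.8 = 0.4434.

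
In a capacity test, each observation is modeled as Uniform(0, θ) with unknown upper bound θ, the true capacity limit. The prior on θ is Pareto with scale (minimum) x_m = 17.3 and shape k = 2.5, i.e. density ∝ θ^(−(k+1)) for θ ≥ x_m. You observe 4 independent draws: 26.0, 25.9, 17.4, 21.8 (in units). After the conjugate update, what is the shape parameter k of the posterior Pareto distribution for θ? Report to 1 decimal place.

6.5

A Pareto(scale x_m, shape k) prior on the upper bound θ of Uniform(0, θ) is conjugate: posterior is Pareto(max(x_m, max xᵢ), k + n).
Sample maximum = 26.0; prior scale x_m = 17.3 → posterior scale = max = 26.0.
Posterior shape = 2.5 + 4 = 6.5.
Posterior shape k = 6.5.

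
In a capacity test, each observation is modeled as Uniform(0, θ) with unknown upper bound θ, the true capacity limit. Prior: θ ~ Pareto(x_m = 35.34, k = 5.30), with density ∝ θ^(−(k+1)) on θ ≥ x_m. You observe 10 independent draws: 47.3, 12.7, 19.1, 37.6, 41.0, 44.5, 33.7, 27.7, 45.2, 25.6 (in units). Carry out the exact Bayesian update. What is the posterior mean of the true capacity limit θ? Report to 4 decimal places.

50.6077

A Pareto(scale x_m, shape k) prior on the upper bound θ of Uniform(0, θ) is conjugate: posterior is Pareto(max(x_m, max xᵢ), k + n).
Sample maximum = 47.3; prior scale x_m = 35.34 → posterior scale = max = 47.30.
Posterior shape = 5.30 + 10 = 15.30.
E[θ|data] = k·x_m/(k−1) = 15.30·47.30/14.30 = 50.6077.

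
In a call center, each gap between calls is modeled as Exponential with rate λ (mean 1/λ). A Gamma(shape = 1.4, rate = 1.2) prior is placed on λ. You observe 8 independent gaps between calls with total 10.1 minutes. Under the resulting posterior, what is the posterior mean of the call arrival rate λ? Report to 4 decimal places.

With a Gamma(shape α, rate β) prior on the exponential rate λ, the posterior after n observations with total T = Σxᵢ is Gamma(α+n, β+T).
Posterior: Gamma(1.4+8, 1.2+10.1) = Gamma(9.4, 11.3).
Posterior mean of λ = α/β = 9.4/11.3 = 0.8319.

0.8319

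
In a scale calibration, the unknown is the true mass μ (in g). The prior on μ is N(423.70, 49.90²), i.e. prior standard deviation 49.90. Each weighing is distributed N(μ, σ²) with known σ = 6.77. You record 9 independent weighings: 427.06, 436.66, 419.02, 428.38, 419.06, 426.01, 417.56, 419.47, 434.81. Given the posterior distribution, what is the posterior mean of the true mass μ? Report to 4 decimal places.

For Normal data with known variance σ², a Normal(μ₀, σ₀²) prior on μ is conjugate. Posterior precision = 1/σ₀² + n/σ²; posterior mean is the precision-weighted average of μ₀ and x̄.
Σxᵢ = 427.06 + 436.66 + 419.02 + 428.38 + 419.06 + 426.01 + 417.56 + 419.47 + 434.81 = 3828.03, so n·x̄ = 3828.03.
σ₀² = 49.90² = 2490.01, σ² = 6.77² = 45.8329; σ² + n·σ₀² = 45.8329 + 9·2490.01 = 22455.9229.
Posterior mean = (μ₀/σ₀² + n·x̄/σ²)/(1/σ₀² + n/σ²) = (σ²·μ₀ + σ₀²·n·x̄)/(σ² + n·σ₀²) = (45.8329·423.70 + 2490.01·3828.03)/22455.9229 = 9551252.38003/22455.9229 = 425.3333.

425.3333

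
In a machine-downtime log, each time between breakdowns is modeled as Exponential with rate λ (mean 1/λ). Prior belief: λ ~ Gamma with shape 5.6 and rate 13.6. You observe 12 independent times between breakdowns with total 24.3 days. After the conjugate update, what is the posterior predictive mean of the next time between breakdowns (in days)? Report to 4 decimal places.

With a Gamma(shape α, rate β) prior on the exponential rate λ, the posterior after n observations with total T = Σxᵢ is Gamma(α+n, β+T).
Posterior: Gamma(5.6+12, 13.6+24.3) = Gamma(17.6, 37.9).
The predictive distribution for the next observation is Lomax; its mean is β/(α−1) = 37.9/16.6 = 2.2831.

2.2831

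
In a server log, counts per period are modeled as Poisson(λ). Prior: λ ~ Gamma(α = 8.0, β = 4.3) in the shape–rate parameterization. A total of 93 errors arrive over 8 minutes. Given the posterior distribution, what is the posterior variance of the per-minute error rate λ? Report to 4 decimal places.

0.6676

With a Gamma(shape α, rate β) prior, the Poisson likelihood is conjugate: the posterior is Gamma(α + ΣXᵢ, β + n).
Posterior: Gamma(α+S, β+n) = Gamma(8.0+93, 4.3+8) = Gamma(101.0, 12.3).
Var = α/β² = 101.0/12.3² = 0.6676.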